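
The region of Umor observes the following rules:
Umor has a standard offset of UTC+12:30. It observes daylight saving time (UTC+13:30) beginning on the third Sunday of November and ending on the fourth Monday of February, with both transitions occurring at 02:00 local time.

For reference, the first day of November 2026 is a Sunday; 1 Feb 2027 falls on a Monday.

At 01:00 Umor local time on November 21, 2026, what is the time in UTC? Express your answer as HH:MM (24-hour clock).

11:30

1 November 2026 is a Sunday, so the first Sunday is November 1 and the third is November 15.
1 February 2027 is a Monday, so the first Monday is February 1 and the fourth is February 22.
Daylight saving runs 15 November 2026 – 22 February 2027; November 21, 2026 is inside that window, so Umor is at UTC+13:30.
01:00 local − 13h30m = 11:30 UTC (rolling into the previous day, 20 November 2026).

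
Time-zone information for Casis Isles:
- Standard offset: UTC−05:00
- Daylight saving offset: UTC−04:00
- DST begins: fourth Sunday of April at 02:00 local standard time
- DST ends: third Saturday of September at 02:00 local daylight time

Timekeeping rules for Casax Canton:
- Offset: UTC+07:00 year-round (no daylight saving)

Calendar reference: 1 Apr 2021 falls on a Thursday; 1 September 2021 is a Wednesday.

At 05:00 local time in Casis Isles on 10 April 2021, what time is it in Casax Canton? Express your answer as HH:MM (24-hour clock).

1 April 2021 is a Thursday, so the first Sunday is April 4 and the fourth is April 25.
1 September 2021 is a Wednesday, so the first Saturday is September 4 and the third is September 18.
10 April 2021 does not fall between 25 April and 18 September, so daylight saving is not in effect and Casis Isles is at UTC−05:00.
05:00 Casis Isles + 5h = 10:00 UTC.
Casax Canton has no daylight saving, so its offset is UTC+07:00 year-round.
10:00 UTC + 7h = 17:00 Casax Canton.

17:00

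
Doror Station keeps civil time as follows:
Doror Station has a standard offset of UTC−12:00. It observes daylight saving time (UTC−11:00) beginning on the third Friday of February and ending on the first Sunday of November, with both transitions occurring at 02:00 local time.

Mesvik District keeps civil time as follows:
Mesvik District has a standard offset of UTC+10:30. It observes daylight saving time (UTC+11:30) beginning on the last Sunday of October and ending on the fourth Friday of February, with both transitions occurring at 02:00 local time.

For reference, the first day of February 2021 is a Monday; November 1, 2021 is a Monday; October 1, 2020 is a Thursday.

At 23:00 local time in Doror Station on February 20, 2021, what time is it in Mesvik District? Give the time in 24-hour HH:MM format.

1 February 2021 is a Monday, so the first Friday is February 5 and the third is February 19.
1 November 2021 is a Monday, so the first Sunday is November 7.
February 20, 2021 lies within the daylight-saving period (19 February – 7 November), so Doror Station is on daylight time, UTC−11:00.
23:00 Doror Station + 11h = 10:00 UTC (rolling into the next day, 21 February 2021).
1 October 2020 is a Thursday, so Sundays fall on 4, 11, 18, 25; the last is October 25.
1 February 2021 is a Monday, so the first Friday is February 5 and the fourth is February 26.
At the standard offset (UTC+10:30), 10:00 UTC + 10h30m = 20:30 Mesvik District standard time.
Daylight saving runs 25 October 2020 – 26 February 2021; the standard-time date in Mesvik District, February 21, 2021, is inside that window, so Mesvik District is at UTC+11:30.
10:00 UTC + 11h30m = 21:30 Mesvik District.

21:30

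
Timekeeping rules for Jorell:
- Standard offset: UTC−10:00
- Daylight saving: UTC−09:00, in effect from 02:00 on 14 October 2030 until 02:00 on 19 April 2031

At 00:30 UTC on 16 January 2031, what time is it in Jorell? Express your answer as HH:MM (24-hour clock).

15:30

At the standard offset (UTC−10:00), 00:30 UTC − 10h = 14:30 Jorell standard time (rolling into the previous day, 15 January 2031).
The standard-time date in Jorell, 15 January 2031, falls between 14 October 2030 and 19 April 2031, so daylight saving is in effect and Jorell is at UTC−09:00.
00:30 UTC − 9h = 15:30 local (rolling into the previous day, 15 January 2031).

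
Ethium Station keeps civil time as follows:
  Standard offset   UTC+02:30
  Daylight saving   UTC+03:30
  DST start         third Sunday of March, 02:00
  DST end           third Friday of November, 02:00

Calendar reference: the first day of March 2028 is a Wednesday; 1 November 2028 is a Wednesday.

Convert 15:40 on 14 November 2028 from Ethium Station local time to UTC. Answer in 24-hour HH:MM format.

12:10

1 March 2028 is a Wednesday, so the first Sunday is March 5 and the third is March 19.
1 November 2028 is a Wednesday, so the first Friday is November 3 and the third is November 17.
14 November 2028 lies within the daylight-saving period (19 March – 17 November), so Ethium Station is on daylight time, UTC+03:30.
15:40 local − 3h30m = 12:10 UTC.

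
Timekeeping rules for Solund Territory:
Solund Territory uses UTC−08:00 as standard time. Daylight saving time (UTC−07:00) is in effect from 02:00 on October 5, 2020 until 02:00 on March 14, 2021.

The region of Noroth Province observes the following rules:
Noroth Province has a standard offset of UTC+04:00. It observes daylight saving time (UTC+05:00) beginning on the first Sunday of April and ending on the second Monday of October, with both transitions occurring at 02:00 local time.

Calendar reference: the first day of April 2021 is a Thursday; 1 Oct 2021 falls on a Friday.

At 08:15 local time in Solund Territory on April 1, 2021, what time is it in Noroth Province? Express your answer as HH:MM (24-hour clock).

Daylight saving runs 5 October 2020 – 14 March 2021; April 1, 2021 is outside that window, so Solund Territory is on standard time at UTC−08:00.
08:15 Solund Territory + 8h = 16:15 UTC.
1 April 2021 is a Thursday, so the first Sunday is April 4.
1 October 2021 is a Friday, so the first Monday is October 4 and the second is October 11.
At the standard offset (UTC+04:00), 16:15 UTC + 4h = 20:15 Noroth Province standard time.
The standard-time date in Noroth Province, April 1, 2021, is outside the daylight-saving period (4 April – 11 October), so Noroth Province is on standard time, UTC+04:00.
16:15 UTC + 4h = 20:15 Noroth Province.

20:15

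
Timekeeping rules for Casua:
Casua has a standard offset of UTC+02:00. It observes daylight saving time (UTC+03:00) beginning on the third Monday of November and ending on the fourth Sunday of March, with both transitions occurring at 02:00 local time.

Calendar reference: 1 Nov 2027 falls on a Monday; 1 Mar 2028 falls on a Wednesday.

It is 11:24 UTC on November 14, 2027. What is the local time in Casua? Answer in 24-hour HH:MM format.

1 November 2027 is a Monday, so the first Monday is November 1 and the third is November 15.
1 March 2028 is a Wednesday, so the first Sunday is March 5 and the fourth is March 26.
At the standard offset (UTC+02:00), 11:24 UTC + 2h = 13:24 Casua standard time.
The standard-time date in Casua, November 14, 2027, is outside the daylight-saving period (15 November 2027 – 26 March 2028), so Casua is on standard time, UTC+02:00.
11:24 UTC + 2h = 13:24 local.

13:24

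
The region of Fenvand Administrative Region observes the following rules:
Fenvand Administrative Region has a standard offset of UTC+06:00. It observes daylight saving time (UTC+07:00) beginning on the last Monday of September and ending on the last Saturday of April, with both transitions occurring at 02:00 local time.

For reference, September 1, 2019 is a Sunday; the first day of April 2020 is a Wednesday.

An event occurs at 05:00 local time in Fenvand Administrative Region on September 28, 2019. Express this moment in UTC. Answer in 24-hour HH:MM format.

23:00

1 September 2019 is a Sunday, so Mondays fall on 2, 9, 16, 23, 30; the last is September 30.
1 April 2020 is a Wednesday, so Saturdays fall on 4, 11, 18, 25; the last is April 25.
September 28, 2019 is outside the daylight-saving period (30 September 2019 – 25 April 2020), so Fenvand Administrative Region is on standard time, UTC+06:00.
05:00 local − 6h = 23:00 UTC (rolling into the previous day, 27 September 2019).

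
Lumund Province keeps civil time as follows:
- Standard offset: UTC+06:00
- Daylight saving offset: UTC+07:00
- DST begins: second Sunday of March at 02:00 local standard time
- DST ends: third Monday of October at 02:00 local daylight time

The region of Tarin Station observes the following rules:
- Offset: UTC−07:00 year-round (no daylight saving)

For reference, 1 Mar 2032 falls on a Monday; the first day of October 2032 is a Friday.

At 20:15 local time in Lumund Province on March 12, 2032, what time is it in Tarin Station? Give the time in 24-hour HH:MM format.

07:15

1 March 2032 is a Monday, so the first Sunday is March 7 and the second is March 14.
1 October 2032 is a Friday, so the first Monday is October 4 and the third is October 18.
March 12, 2032 does not fall between 14 March and 18 October, so daylight saving is not in effect and Lumund Province is at UTC+06:00.
20:15 Lumund Province − 6h = 14:15 UTC.
Tarin Station stays on UTC−07:00 all year.
14:15 UTC − 7h = 07:15 Tarin Station.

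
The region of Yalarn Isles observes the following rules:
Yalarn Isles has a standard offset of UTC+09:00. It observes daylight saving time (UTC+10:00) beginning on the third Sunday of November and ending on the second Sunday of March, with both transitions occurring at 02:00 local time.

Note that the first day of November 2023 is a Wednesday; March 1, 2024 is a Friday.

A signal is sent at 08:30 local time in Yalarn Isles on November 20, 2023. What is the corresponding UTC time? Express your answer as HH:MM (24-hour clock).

22:30

1 November 2023 is a Wednesday, so the first Sunday is November 5 and the third is November 19.
1 March 2024 is a Friday, so the first Sunday is March 3 and the second is March 10.
Daylight saving runs 19 November 2023 – 10 March 2024; November 20, 2023 is inside that window, so Yalarn Isles is at UTC+10:00.
08:30 local − 10h = 22:30 UTC (rolling into the previous day, 19 November 2023).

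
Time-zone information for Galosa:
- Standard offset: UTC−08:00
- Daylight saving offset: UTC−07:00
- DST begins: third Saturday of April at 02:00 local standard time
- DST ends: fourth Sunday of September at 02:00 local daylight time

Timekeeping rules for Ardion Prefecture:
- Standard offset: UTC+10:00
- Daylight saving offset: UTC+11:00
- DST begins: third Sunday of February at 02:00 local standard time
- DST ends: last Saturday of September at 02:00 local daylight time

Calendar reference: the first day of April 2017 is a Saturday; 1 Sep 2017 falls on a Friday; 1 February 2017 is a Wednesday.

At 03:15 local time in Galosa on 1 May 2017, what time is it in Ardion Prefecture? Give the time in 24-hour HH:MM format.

1 April 2017 is a Saturday, so the first Saturday is April 1 and the third is April 15.
1 September 2017 is a Friday, so the first Sunday is September 3 and the fourth is September 24.
1 May 2017 lies within the daylight-saving period (15 April – 24 September), so Galosa is on daylight time, UTC−07:00.
03:15 Galosa + 7h = 10:15 UTC.
1 February 2017 is a Wednesday, so the first Sunday is February 5 and the third is February 19.
1 September 2017 is a Friday, so Saturdays fall on 2, 9, 16, 23, 30; the last is September 30.
At the standard offset (UTC+10:00), 10:15 UTC + 10h = 20:15 Ardion Prefecture standard time.
The standard-time date in Ardion Prefecture, 1 May 2017, falls between 19 February and 30 September, so daylight saving is in effect and Ardion Prefecture is at UTC+11:00.
10:15 UTC + 11h = 21:15 Ardion Prefecture.

21:15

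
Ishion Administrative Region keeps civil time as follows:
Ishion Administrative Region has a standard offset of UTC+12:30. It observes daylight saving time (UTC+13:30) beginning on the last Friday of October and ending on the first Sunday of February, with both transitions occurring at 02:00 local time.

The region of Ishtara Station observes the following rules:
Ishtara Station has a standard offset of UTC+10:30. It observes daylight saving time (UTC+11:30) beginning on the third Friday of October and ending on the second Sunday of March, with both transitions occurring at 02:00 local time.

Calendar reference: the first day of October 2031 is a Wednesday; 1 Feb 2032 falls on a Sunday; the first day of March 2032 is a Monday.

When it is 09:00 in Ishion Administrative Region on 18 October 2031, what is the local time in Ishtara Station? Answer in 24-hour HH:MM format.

08:00

1 October 2031 is a Wednesday, so Fridays fall on 3, 10, 17, 24, 31; the last is October 31.
1 February 2032 is a Sunday, so the first Sunday is February 1.
18 October 2031 does not fall between 31 October 2031 and 1 February 2032, so daylight saving is not in effect and Ishion Administrative Region is at UTC+12:30.
09:00 Ishion Administrative Region − 12h30m = 20:30 UTC (rolling into the previous day, 17 October 2031).
1 October 2031 is a Wednesday, so the first Friday is October 3 and the third is October 17.
1 March 2032 is a Monday, so the first Sunday is March 7 and the second is March 14.
At the standard offset (UTC+10:30), 20:30 UTC + 10h30m = 07:00 Ishtara Station standard time (rolling into the next day, 18 October 2031).
Daylight saving runs 17 October 2031 – 14 March 2032; the standard-time date in Ishtara Station, 18 October 2031, is inside that window, so Ishtara Station is at UTC+11:30.
20:30 UTC + 11h30m = 08:00 Ishtara Station (rolling into the next day, 18 October 2031).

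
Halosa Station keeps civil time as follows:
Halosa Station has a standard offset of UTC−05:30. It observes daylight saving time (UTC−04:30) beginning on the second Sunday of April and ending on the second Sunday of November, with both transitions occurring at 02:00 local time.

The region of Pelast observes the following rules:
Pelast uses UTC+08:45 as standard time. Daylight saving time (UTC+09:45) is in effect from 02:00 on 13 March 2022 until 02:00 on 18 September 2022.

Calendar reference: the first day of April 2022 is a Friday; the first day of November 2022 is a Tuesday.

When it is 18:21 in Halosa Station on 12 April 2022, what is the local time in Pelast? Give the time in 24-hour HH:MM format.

08:36

1 April 2022 is a Friday, so the first Sunday is April 3 and the second is April 10.
1 November 2022 is a Tuesday, so the first Sunday is November 6 and the second is November 13.
12 April 2022 lies within the daylight-saving period (10 April – 13 November), so Halosa Station is on daylight time, UTC−04:30.
18:21 Halosa Station + 4h30m = 22:51 UTC.
At the standard offset (UTC+08:45), 22:51 UTC + 8h45m = 07:36 Pelast standard time (rolling into the next day, 13 April 2022).
Daylight saving runs 13 March – 18 September; the standard-time date in Pelast, 13 April 2022, is inside that window, so Pelast is at UTC+09:45.
22:51 UTC + 9h45m = 08:36 Pelast (rolling into the next day, 13 April 2022).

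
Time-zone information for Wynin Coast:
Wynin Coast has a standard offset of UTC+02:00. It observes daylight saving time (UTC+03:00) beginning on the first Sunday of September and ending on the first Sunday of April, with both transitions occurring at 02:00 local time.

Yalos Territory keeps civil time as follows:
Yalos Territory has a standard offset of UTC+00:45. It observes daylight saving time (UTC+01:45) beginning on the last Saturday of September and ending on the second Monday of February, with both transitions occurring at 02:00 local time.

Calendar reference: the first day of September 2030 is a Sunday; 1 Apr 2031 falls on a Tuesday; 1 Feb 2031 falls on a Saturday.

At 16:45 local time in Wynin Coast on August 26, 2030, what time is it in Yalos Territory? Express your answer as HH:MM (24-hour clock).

15:30

1 September 2030 is a Sunday, so the first Sunday is September 1.
1 April 2031 is a Tuesday, so the first Sunday is April 6.
Daylight saving runs 1 September 2030 – 6 April 2031; August 26, 2030 is outside that window, so Wynin Coast is on standard time at UTC+02:00.
16:45 Wynin Coast − 2h = 14:45 UTC.
1 September 2030 is a Sunday, so Saturdays fall on 7, 14, 21, 28; the last is September 28.
1 February 2031 is a Saturday, so the first Monday is February 3 and the second is February 10.
At the standard offset (UTC+00:45), 14:45 UTC + 0h45m = 15:30 Yalos Territory standard time.
The standard-time date in Yalos Territory, August 26, 2030, is outside the daylight-saving period (28 September 2030 – 10 February 2031), so Yalos Territory is on standard time, UTC+00:45.
14:45 UTC + 0h45m = 15:30 Yalos Territory.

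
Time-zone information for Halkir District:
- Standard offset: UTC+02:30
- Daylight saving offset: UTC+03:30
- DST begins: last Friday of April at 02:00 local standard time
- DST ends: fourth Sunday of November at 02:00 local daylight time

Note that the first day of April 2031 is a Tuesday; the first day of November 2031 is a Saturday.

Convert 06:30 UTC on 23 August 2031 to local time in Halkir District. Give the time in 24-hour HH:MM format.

1 April 2031 is a Tuesday, so Fridays fall on 4, 11, 18, 25; the last is April 25.
1 November 2031 is a Saturday, so the first Sunday is November 2 and the fourth is November 23.
At the standard offset (UTC+02:30), 06:30 UTC + 2h30m = 09:00 Halkir District standard time.
Daylight saving runs 25 April – 23 November; the standard-time date in Halkir District, 23 August 2031, is inside that window, so Halkir District is at UTC+03:30.
06:30 UTC + 3h30m = 10:00 local.

10:00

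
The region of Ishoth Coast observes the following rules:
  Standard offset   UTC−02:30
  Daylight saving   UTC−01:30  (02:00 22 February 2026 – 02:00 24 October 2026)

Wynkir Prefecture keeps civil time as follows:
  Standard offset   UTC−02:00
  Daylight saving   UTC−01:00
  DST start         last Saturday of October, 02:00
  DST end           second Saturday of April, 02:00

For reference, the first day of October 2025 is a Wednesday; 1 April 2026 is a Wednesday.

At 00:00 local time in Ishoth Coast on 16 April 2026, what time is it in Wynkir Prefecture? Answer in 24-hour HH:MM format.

23:30

16 April 2026 falls between 22 February and 24 October, so daylight saving is in effect and Ishoth Coast is at UTC−01:30.
00:00 Ishoth Coast + 1h30m = 01:30 UTC.
1 October 2025 is a Wednesday, so Saturdays fall on 4, 11, 18, 25; the last is October 25.
1 April 2026 is a Wednesday, so the first Saturday is April 4 and the second is April 11.
At the standard offset (UTC−02:00), 01:30 UTC − 2h = 23:30 Wynkir Prefecture standard time (rolling into the previous day, 15 April 2026).
The standard-time date in Wynkir Prefecture, 15 April 2026, does not fall between 25 October 2025 and 11 April 2026, so daylight saving is not in effect and Wynkir Prefecture is at UTC−02:00.
01:30 UTC − 2h = 23:30 Wynkir Prefecture (rolling into the previous day, 15 April 2026).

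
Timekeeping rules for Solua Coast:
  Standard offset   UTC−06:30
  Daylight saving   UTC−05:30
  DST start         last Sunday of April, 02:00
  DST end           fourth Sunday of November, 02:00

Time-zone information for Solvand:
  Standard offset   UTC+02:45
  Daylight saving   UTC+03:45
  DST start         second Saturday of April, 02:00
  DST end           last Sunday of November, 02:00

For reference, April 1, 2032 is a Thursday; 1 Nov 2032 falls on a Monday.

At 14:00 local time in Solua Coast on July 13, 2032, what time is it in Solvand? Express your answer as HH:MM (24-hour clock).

23:15

1 April 2032 is a Thursday, so Sundays fall on 4, 11, 18, 25; the last is April 25.
1 November 2032 is a Monday, so the first Sunday is November 7 and the fourth is November 28.
July 13, 2032 falls between 25 April and 28 November, so daylight saving is in effect and Solua Coast is at UTC−05:30.
14:00 Solua Coast + 5h30m = 19:30 UTC.
1 April 2032 is a Thursday, so the first Saturday is April 3 and the second is April 10.
1 November 2032 is a Monday, so Sundays fall on 7, 14, 21, 28; the last is November 28.
At the standard offset (UTC+02:45), 19:30 UTC + 2h45m = 22:15 Solvand standard time.
The standard-time date in Solvand, July 13, 2032, lies within the daylight-saving period (10 April – 28 November), so Solvand is on daylight time, UTC+03:45.
19:30 UTC + 3h45m = 23:15 Solvand.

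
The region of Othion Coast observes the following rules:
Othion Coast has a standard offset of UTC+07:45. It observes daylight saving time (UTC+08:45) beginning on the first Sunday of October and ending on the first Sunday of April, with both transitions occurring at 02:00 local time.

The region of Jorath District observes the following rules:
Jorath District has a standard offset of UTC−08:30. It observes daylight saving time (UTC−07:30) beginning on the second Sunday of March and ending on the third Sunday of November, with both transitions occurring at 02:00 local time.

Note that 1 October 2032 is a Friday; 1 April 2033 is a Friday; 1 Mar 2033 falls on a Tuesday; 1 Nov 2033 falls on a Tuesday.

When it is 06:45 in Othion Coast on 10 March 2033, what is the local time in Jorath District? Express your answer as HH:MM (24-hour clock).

13:30

1 October 2032 is a Friday, so the first Sunday is October 3.
1 April 2033 is a Friday, so the first Sunday is April 3.
10 March 2033 falls between 3 October 2032 and 3 April 2033, so daylight saving is in effect and Othion Coast is at UTC+08:45.
06:45 Othion Coast − 8h45m = 22:00 UTC (rolling into the previous day, 9 March 2033).
1 March 2033 is a Tuesday, so the first Sunday is March 6 and the second is March 13.
1 November 2033 is a Tuesday, so the first Sunday is November 6 and the third is November 20.
At the standard offset (UTC−08:30), 22:00 UTC − 8h30m = 13:30 Jorath District standard time.
Daylight saving runs 13 March – 20 November; the standard-time date in Jorath District, 9 March 2033, is outside that window, so Jorath District is on standard time at UTC−08:30.
22:00 UTC − 8h30m = 13:30 Jorath District.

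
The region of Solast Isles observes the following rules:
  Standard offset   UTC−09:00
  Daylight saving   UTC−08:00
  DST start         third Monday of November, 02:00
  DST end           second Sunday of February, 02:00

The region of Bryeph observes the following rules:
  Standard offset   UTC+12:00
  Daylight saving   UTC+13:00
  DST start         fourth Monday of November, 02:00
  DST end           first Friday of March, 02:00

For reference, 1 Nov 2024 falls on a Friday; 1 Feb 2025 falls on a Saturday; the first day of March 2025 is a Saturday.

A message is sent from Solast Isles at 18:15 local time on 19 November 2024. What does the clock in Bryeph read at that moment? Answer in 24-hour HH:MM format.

1 November 2024 is a Friday, so the first Monday is November 4 and the third is November 18.
1 February 2025 is a Saturday, so the first Sunday is February 2 and the second is February 9.
Daylight saving runs 18 November 2024 – 9 February 2025; 19 November 2024 is inside that window, so Solast Isles is at UTC−08:00.
18:15 Solast Isles + 8h = 02:15 UTC (rolling into the next day, 20 November 2024).
1 November 2024 is a Friday, so the first Monday is November 4 and the fourth is November 25.
1 March 2025 is a Saturday, so the first Friday is March 7.
At the standard offset (UTC+12:00), 02:15 UTC + 12h = 14:15 Bryeph standard time.
Daylight saving runs 25 November 2024 – 7 March 2025; the standard-time date in Bryeph, 20 November 2024, is outside that window, so Bryeph is on standard time at UTC+12:00.
02:15 UTC + 12h = 14:15 Bryeph.

14:15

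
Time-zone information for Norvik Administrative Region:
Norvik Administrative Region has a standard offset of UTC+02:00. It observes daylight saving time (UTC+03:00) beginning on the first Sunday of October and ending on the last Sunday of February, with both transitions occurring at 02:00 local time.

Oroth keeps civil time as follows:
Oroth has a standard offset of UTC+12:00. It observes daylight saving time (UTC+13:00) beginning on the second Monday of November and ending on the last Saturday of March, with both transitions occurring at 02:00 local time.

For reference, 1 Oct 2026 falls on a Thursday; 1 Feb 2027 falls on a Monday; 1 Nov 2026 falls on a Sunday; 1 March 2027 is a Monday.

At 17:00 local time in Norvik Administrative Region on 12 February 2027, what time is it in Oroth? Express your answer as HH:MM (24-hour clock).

1 October 2026 is a Thursday, so the first Sunday is October 4.
1 February 2027 is a Monday, so Sundays fall on 7, 14, 21, 28; the last is February 28.
12 February 2027 falls between 4 October 2026 and 28 February 2027, so daylight saving is in effect and Norvik Administrative Region is at UTC+03:00.
17:00 Norvik Administrative Region − 3h = 14:00 UTC.
1 November 2026 is a Sunday, so the first Monday is November 2 and the second is November 9.
1 March 2027 is a Monday, so Saturdays fall on 6, 13, 20, 27; the last is March 27.
At the standard offset (UTC+12:00), 14:00 UTC + 12h = 02:00 Oroth standard time (rolling into the next day, 13 February 2027).
The standard-time date in Oroth, 13 February 2027, lies within the daylight-saving period (9 November 2026 – 27 March 2027), so Oroth is on daylight time, UTC+13:00.
14:00 UTC + 13h = 03:00 Oroth (rolling into the next day, 13 February 2027).

03:00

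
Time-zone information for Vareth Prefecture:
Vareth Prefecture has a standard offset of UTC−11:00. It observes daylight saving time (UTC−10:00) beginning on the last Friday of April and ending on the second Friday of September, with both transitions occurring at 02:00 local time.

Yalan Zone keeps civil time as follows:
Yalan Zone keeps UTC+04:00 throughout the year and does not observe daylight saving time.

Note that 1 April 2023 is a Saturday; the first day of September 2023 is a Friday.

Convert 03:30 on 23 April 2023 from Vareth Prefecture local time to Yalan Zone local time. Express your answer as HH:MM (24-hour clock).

18:30

1 April 2023 is a Saturday, so Fridays fall on 7, 14, 21, 28; the last is April 28.
1 September 2023 is a Friday, so the first Friday is September 1 and the second is September 8.
23 April 2023 is outside the daylight-saving period (28 April – 8 September), so Vareth Prefecture is on standard time, UTC−11:00.
03:30 Vareth Prefecture + 11h = 14:30 UTC.
Yalan Zone stays on UTC+04:00 all year.
14:30 UTC + 4h = 18:30 Yalan Zone.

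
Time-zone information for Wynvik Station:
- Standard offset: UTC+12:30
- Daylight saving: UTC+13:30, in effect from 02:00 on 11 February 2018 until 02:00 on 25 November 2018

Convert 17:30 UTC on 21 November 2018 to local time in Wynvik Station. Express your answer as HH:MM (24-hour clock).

At the standard offset (UTC+12:30), 17:30 UTC + 12h30m = 06:00 Wynvik Station standard time (rolling into the next day, 22 November 2018).
The standard-time date in Wynvik Station, 22 November 2018, falls between 11 February and 25 November, so daylight saving is in effect and Wynvik Station is at UTC+13:30.
17:30 UTC + 13h30m = 07:00 local (rolling into the next day, 22 November 2018).

07:00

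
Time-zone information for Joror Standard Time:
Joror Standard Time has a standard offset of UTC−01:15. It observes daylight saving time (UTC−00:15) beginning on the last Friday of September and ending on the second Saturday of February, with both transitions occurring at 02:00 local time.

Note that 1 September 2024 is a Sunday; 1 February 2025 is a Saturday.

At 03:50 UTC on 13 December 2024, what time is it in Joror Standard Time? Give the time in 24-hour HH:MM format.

1 September 2024 is a Sunday, so Fridays fall on 6, 13, 20, 27; the last is September 27.
1 February 2025 is a Saturday, so the first Saturday is February 1 and the second is February 8.
At the standard offset (UTC−01:15), 03:50 UTC − 1h15m = 02:35 Joror Standard Time standard time.
The standard-time date in Joror Standard Time, 13 December 2024, falls between 27 September 2024 and 8 February 2025, so daylight saving is in effect and Joror Standard Time is at UTC−00:15.
03:50 UTC − 0h15m = 03:35 local.

03:35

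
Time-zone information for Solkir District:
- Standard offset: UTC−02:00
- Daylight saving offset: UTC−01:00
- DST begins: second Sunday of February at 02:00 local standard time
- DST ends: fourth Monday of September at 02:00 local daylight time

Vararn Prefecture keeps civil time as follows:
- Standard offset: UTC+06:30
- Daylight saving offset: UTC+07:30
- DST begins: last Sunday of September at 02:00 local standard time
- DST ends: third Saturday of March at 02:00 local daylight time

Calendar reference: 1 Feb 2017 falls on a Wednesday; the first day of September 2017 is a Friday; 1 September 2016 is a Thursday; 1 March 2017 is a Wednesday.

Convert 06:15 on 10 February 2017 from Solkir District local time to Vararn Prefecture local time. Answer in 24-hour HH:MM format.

1 February 2017 is a Wednesday, so the first Sunday is February 5 and the second is February 12.
1 September 2017 is a Friday, so the first Monday is September 4 and the fourth is September 25.
10 February 2017 does not fall between 12 February and 25 September, so daylight saving is not in effect and Solkir District is at UTC−02:00.
06:15 Solkir District + 2h = 08:15 UTC.
1 September 2016 is a Thursday, so Sundays fall on 4, 11, 18, 25; the last is September 25.
1 March 2017 is a Wednesday, so the first Saturday is March 4 and the third is March 18.
At the standard offset (UTC+06:30), 08:15 UTC + 6h30m = 14:45 Vararn Prefecture standard time.
The standard-time date in Vararn Prefecture, 10 February 2017, falls between 25 September 2016 and 18 March 2017, so daylight saving is in effect and Vararn Prefecture is at UTC+07:30.
08:15 UTC + 7h30m = 15:45 Vararn Prefecture.

15:45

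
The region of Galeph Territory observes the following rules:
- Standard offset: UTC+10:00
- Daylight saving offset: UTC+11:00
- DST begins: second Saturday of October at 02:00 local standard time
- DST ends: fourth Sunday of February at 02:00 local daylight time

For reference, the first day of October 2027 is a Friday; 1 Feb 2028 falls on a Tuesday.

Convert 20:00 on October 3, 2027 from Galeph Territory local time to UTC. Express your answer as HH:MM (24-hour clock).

1 October 2027 is a Friday, so the first Saturday is October 2 and the second is October 9.
1 February 2028 is a Tuesday, so the first Sunday is February 6 and the fourth is February 27.
October 3, 2027 does not fall between 9 October 2027 and 27 February 2028, so daylight saving is not in effect and Galeph Territory is at UTC+10:00.
20:00 local − 10h = 10:00 UTC.

10:00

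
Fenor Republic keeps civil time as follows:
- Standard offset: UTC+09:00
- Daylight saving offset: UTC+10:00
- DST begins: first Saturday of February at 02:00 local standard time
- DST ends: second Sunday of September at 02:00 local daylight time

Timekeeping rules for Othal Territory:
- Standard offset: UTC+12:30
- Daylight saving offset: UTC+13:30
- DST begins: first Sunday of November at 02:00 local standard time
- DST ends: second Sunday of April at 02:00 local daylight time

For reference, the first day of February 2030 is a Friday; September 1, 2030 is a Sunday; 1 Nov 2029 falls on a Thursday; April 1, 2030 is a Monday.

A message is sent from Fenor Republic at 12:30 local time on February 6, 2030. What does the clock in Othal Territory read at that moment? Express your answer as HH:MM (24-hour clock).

1 February 2030 is a Friday, so the first Saturday is February 2.
1 September 2030 is a Sunday, so the first Sunday is September 1 and the second is September 8.
Daylight saving runs 2 February – 8 September; February 6, 2030 is inside that window, so Fenor Republic is at UTC+10:00.
12:30 Fenor Republic − 10h = 02:30 UTC.
1 November 2029 is a Thursday, so the first Sunday is November 4.
1 April 2030 is a Monday, so the first Sunday is April 7 and the second is April 14.
At the standard offset (UTC+12:30), 02:30 UTC + 12h30m = 15:00 Othal Territory standard time.
Daylight saving runs 4 November 2029 – 14 April 2030; the standard-time date in Othal Territory, February 6, 2030, is inside that window, so Othal Territory is at UTC+13:30.
02:30 UTC + 13h30m = 16:00 Othal Territory.

16:00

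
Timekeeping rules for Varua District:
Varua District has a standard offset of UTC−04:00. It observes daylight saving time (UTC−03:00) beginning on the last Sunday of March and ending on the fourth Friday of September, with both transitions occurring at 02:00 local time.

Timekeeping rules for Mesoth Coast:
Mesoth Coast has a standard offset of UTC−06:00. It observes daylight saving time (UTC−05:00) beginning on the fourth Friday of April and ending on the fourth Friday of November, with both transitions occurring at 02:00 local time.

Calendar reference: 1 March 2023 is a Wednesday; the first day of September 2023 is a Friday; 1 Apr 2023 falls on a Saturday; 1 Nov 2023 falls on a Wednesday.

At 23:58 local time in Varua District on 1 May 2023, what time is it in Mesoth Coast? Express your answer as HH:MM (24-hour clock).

21:58

1 March 2023 is a Wednesday, so Sundays fall on 5, 12, 19, 26; the last is March 26.
1 September 2023 is a Friday, so the first Friday is September 1 and the fourth is September 22.
Daylight saving runs 26 March – 22 September; 1 May 2023 is inside that window, so Varua District is at UTC−03:00.
23:58 Varua District + 3h = 02:58 UTC (rolling into the next day, 2 May 2023).
1 April 2023 is a Saturday, so the first Friday is April 7 and the fourth is April 28.
1 November 2023 is a Wednesday, so the first Friday is November 3 and the fourth is November 24.
At the standard offset (UTC−06:00), 02:58 UTC − 6h = 20:58 Mesoth Coast standard time (rolling into the previous day, 1 May 2023).
Daylight saving runs 28 April – 24 November; the standard-time date in Mesoth Coast, 1 May 2023, is inside that window, so Mesoth Coast is at UTC−05:00.
02:58 UTC − 5h = 21:58 Mesoth Coast (rolling into the previous day, 1 May 2023).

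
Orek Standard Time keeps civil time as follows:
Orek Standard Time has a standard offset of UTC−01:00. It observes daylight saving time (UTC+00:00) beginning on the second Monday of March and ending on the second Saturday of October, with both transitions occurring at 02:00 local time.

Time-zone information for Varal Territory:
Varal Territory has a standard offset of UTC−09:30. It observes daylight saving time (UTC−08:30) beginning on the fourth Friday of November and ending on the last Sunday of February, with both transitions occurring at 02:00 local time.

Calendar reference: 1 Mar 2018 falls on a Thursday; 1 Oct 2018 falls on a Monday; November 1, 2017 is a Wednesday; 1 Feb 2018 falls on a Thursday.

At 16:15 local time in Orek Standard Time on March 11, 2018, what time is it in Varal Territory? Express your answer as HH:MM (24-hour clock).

1 March 2018 is a Thursday, so the first Monday is March 5 and the second is March 12.
1 October 2018 is a Monday, so the first Saturday is October 6 and the second is October 13.
Daylight saving runs 12 March – 13 October; March 11, 2018 is outside that window, so Orek Standard Time is on standard time at UTC−01:00.
16:15 Orek Standard Time + 1h = 17:15 UTC.
1 November 2017 is a Wednesday, so the first Friday is November 3 and the fourth is November 24.
1 February 2018 is a Thursday, so Sundays fall on 4, 11, 18, 25; the last is February 25.
At the standard offset (UTC−09:30), 17:15 UTC − 9h30m = 07:45 Varal Territory standard time.
Daylight saving runs 24 November 2017 – 25 February 2018; the standard-time date in Varal Territory, March 11, 2018, is outside that window, so Varal Territory is on standard time at UTC−09:30.
17:15 UTC − 9h30m = 07:45 Varal Territory.

07:45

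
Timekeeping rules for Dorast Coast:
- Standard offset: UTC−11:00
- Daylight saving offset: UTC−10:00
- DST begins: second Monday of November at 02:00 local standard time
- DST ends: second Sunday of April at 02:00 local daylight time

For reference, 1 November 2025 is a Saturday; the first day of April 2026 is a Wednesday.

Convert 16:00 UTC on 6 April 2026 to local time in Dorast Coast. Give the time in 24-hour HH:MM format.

06:00

1 November 2025 is a Saturday, so the first Monday is November 3 and the second is November 10.
1 April 2026 is a Wednesday, so the first Sunday is April 5 and the second is April 12.
At the standard offset (UTC−11:00), 16:00 UTC − 11h = 05:00 Dorast Coast standard time.
The standard-time date in Dorast Coast, 6 April 2026, falls between 10 November 2025 and 12 April 2026, so daylight saving is in effect and Dorast Coast is at UTC−10:00.
16:00 UTC − 10h = 06:00 local.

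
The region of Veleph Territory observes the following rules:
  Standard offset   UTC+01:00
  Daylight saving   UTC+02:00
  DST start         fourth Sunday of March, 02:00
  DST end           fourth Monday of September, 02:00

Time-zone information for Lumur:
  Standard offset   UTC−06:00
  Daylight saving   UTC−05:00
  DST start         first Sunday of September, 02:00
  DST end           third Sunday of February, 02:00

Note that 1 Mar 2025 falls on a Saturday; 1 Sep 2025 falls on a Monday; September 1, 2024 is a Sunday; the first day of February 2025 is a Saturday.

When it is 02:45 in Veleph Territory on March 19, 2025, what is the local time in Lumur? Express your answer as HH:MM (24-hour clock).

19:45

1 March 2025 is a Saturday, so the first Sunday is March 2 and the fourth is March 23.
1 September 2025 is a Monday, so the first Monday is September 1 and the fourth is September 22.
March 19, 2025 does not fall between 23 March and 22 September, so daylight saving is not in effect and Veleph Territory is at UTC+01:00.
02:45 Veleph Territory − 1h = 01:45 UTC.
1 September 2024 is a Sunday, so the first Sunday is September 1.
1 February 2025 is a Saturday, so the first Sunday is February 2 and the third is February 16.
At the standard offset (UTC−06:00), 01:45 UTC − 6h = 19:45 Lumur standard time (rolling into the previous day, 18 March 2025).
Daylight saving runs 1 September 2024 – 16 February 2025; the standard-time date in Lumur, March 18, 2025, is outside that window, so Lumur is on standard time at UTC−06:00.
01:45 UTC − 6h = 19:45 Lumur (rolling into the previous day, 18 March 2025).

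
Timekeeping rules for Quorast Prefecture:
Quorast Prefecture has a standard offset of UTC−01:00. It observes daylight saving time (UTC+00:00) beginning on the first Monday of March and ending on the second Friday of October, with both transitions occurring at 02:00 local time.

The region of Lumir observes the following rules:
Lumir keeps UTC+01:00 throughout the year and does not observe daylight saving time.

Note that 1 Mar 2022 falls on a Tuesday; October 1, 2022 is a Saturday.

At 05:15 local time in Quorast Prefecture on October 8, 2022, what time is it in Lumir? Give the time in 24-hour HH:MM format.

1 March 2022 is a Tuesday, so the first Monday is March 7.
1 October 2022 is a Saturday, so the first Friday is October 7 and the second is October 14.
October 8, 2022 falls between 7 March and 14 October, so daylight saving is in effect and Quorast Prefecture is at UTC+00:00.
05:15 Quorast Prefecture − 0h = 05:15 UTC.
Lumir has no daylight saving, so its offset is UTC+01:00 year-round.
05:15 UTC + 1h = 06:15 Lumir.

06:15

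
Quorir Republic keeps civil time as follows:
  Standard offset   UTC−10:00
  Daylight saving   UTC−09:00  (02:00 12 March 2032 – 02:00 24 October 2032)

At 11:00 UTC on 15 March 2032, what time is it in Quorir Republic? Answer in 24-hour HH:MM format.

At the standard offset (UTC−10:00), 11:00 UTC − 10h = 01:00 Quorir Republic standard time.
The standard-time date in Quorir Republic, 15 March 2032, lies within the daylight-saving period (12 March – 24 October), so Quorir Republic is on daylight time, UTC−09:00.
11:00 UTC − 9h = 02:00 local.

02:00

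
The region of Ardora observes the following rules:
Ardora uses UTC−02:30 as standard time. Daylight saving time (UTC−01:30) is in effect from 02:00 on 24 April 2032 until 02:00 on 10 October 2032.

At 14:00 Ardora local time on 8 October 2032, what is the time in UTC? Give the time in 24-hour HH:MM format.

8 October 2032 falls between 24 April and 10 October, so daylight saving is in effect and Ardora is at UTC−01:30.
14:00 local + 1h30m = 15:30 UTC.

15:30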